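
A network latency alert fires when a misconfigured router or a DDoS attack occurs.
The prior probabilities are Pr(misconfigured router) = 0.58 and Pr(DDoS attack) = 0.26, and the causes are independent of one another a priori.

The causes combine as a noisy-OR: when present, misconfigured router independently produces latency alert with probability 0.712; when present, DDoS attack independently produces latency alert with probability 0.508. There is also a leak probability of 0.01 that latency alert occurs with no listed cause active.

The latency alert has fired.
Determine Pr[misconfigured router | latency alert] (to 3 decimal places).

Pr[misconfigured router | latency alert] ≈ 0.881

Under noisy-OR, P(latency alert | causes) = 1 − (1−0.01)·∏(1−qᵢ) over the active causes.
Weight on misconfigured router=true, given the evidence: 0.306826 + 0.129646 = 0.436472
Normalizer over all consistent configurations: 0.01*0.42*0.74 + 0.51292*0.42*0.26 + 0.71488*0.58*0.74 + 0.859721*0.58*0.26 = 0.495591
Posterior = 0.436472 / 0.495591 ≈ 0.881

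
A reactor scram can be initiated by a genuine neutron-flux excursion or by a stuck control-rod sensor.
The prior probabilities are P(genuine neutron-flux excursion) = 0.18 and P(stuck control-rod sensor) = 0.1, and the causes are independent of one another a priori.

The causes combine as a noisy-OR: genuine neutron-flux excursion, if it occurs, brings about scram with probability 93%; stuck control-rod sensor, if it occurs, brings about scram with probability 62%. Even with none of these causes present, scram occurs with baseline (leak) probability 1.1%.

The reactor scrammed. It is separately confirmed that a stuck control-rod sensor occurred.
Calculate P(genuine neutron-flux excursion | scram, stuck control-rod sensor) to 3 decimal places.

Under noisy-OR, P(scram | causes) = 1 − (1−0.011)·∏(1−qᵢ) over the active causes.
P(scram | stuck control-rod sensor) = 0.62418·0.82 + 0.973693·0.18 = 0.511828 + 0.175265 = 0.687093
The genuine neutron-flux excursion-present share is 0.973693·0.18 = 0.175265.
P(genuine neutron-flux excursion | scram, stuck control-rod sensor) = 0.175265 / 0.687093 ≈ 0.255

P(genuine neutron-flux excursion | scram, stuck control-rod sensor) ≈ 0.255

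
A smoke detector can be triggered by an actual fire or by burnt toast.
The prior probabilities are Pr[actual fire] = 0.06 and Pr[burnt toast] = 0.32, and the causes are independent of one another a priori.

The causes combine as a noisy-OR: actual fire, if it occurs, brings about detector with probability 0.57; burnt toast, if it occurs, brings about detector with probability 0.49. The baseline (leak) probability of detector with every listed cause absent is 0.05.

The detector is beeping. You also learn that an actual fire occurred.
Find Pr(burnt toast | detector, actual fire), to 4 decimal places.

Under noisy-OR, P(detector | causes) = 1 − (1−0.05)·∏(1−qᵢ) over the active causes.
For the numerator, keep only burnt toast=true terms: 0.791665×0.32 = 0.253333
The normalizing constant is 0.5915×0.68 + 0.791665×0.32 = 0.655553
Posterior = 0.253333 / 0.655553 ≈ 0.3864

Pr(burnt toast | detector, actual fire) ≈ 0.3864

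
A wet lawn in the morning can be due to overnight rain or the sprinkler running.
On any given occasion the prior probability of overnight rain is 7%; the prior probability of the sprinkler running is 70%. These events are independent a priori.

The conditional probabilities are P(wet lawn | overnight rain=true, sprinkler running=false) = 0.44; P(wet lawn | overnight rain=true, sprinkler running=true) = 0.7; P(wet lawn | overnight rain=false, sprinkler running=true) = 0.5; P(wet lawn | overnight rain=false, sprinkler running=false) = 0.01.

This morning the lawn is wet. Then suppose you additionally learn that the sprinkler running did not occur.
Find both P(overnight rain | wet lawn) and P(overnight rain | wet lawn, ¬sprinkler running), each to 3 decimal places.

P(overnight rain | wet lawn) ≈ 0.117; P(overnight rain | wet lawn, ¬sprinkler running) ≈ 0.768

For the numerator, keep only overnight rain=true terms: 0.009240 + 0.034300 = 0.043540
Denominator P(wet lawn): 0.01·0.93·0.3 + 0.5·0.93·0.7 + 0.44·0.07·0.3 + 0.7·0.07·0.7 = 0.371830
Posterior = 0.043540 / 0.371830 ≈ 0.117

Now condition on the additional information:
Sum P(wet lawn|·) weighted by the priors over both values of overnight rain:
  P(wet lawn | ¬sprinkler running) = 0.01·0.93 + 0.44·0.07
        = 0.009300 + 0.030800 = 0.040100
The terms with overnight rain present sum to 0.030800, so
  P(overnight rain | wet lawn, ¬sprinkler running) = 0.030800 / 0.040100 ≈ 0.768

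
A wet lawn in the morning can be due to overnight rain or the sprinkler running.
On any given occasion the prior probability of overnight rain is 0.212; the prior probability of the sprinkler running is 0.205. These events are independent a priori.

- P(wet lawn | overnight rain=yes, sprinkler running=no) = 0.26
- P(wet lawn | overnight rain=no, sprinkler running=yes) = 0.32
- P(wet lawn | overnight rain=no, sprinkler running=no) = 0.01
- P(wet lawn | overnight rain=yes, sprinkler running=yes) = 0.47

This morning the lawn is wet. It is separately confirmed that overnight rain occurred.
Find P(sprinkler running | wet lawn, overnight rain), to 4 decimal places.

Sum P(wet lawn|·) weighted by the priors over both values of sprinkler running:
  P(wet lawn | overnight rain) = 0.26*0.795 + 0.47*0.205
        = 0.206700 + 0.096350 = 0.303050
The terms with sprinkler running present sum to 0.096350, so
  P(sprinkler running | wet lawn, overnight rain) = 0.096350 / 0.303050 ≈ 0.3179

P(sprinkler running | wet lawn, overnight rain) ≈ 0.3179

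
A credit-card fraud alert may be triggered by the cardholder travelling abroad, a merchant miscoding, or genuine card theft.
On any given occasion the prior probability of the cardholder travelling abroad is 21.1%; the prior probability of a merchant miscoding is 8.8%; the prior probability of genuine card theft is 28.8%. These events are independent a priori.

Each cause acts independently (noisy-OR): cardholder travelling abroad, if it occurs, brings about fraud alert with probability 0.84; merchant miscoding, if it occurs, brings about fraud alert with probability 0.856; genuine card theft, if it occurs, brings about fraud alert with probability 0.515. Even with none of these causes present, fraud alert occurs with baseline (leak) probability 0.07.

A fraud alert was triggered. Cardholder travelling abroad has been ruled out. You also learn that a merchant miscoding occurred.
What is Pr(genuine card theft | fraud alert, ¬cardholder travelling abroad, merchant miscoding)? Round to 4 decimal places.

Pr(genuine card theft | fraud alert, ¬cardholder travelling abroad, merchant miscoding) ≈ 0.3040

Under noisy-OR, P(fraud alert | causes) = 1 − (1−0.07)·∏(1−qᵢ) over the active causes.
P(fraud alert | ¬cardholder travelling abroad, merchant miscoding) = 0.86608·0.712 + 0.935049·0.288 = 0.616649 + 0.269294 = 0.885943
The genuine card theft-present share is 0.935049·0.288 = 0.269294.
So P(genuine card theft | fraud alert, ¬cardholder travelling abroad, merchant miscoding) = 0.269294/0.885943 ≈ 0.3040.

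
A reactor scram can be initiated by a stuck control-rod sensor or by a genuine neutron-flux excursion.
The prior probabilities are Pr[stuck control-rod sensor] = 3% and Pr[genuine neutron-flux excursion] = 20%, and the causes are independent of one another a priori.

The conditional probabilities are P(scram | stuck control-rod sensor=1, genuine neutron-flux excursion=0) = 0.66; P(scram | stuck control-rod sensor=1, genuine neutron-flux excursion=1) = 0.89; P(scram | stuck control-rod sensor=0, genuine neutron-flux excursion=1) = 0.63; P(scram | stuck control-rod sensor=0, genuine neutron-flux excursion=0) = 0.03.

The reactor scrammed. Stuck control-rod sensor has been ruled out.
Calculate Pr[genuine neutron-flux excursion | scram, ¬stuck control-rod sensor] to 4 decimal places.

By total probability over both values of genuine neutron-flux excursion:
  P(scram | ¬stuck control-rod sensor) = 0.03*0.8 + 0.63*0.2
        = 0.024000 + 0.126000 = 0.150000
Keeping only the genuine neutron-flux excursion-present terms gives 0.126000, so
  P(genuine neutron-flux excursion | scram, ¬stuck control-rod sensor) = 0.126000 / 0.150000 ≈ 0.8400

Pr[genuine neutron-flux excursion | scram, ¬stuck control-rod sensor] ≈ 0.8400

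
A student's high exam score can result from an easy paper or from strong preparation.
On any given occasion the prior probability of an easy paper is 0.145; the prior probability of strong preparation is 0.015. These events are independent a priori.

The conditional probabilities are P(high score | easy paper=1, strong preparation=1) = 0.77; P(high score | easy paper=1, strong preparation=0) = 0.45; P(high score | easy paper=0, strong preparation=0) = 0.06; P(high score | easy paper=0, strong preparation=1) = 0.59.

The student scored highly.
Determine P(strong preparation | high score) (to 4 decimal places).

P(strong preparation | high score) ≈ 0.0745

P(high score) = 0.06*0.855*0.985 + 0.59*0.855*0.015 + 0.45*0.145*0.985 + 0.77*0.145*0.015 = 0.050530 + 0.007567 + 0.064271 + 0.001675 = 0.124043
Restricting to configurations with strong preparation present: 0.007567 + 0.001675 = 0.009242.
P(strong preparation | high score) = 0.009242 / 0.124043 ≈ 0.0745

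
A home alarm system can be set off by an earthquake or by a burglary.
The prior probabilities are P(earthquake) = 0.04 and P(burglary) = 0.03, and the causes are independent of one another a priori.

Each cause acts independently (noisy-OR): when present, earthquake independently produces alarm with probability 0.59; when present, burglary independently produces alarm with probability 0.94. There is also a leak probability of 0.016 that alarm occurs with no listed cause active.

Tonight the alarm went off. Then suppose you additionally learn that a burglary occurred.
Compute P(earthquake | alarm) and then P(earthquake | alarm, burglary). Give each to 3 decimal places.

Under noisy-OR, P(alarm | causes) = 1 − (1−0.016)·∏(1−qᵢ) over the active causes.
For the numerator, keep only earthquake=true terms: 0.023147 + 0.001171 = 0.024318
Denominator P(alarm): 0.016×0.96×0.97 + 0.94096×0.96×0.03 + 0.59656×0.04×0.97 + 0.975794×0.04×0.03 = 0.066317
P(earthquake | alarm) = 0.024318/0.066317 ≈ 0.367

With the extra evidence:
P(alarm | burglary) = 0.94096*0.96 + 0.975794*0.04 = 0.903322 + 0.039032 = 0.942354
The earthquake-present share is 0.975794*0.04 = 0.039032.
Hence the posterior is 0.039032/0.942354 ≈ 0.041.
This is intercausal reasoning (explaining away): once burglary accounts for the alarm, earthquake becomes less likely.

P(earthquake | alarm) ≈ 0.367; P(earthquake | alarm, burglary) ≈ 0.041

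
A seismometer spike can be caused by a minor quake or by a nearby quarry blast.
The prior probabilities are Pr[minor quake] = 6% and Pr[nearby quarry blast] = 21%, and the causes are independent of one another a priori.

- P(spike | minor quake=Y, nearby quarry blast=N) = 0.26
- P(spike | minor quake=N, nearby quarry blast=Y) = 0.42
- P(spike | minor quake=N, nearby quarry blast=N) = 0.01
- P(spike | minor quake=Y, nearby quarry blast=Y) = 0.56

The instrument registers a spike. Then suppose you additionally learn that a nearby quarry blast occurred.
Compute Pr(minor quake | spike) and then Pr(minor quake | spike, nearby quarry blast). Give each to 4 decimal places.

Pr(minor quake | spike) ≈ 0.1766; Pr(minor quake | spike, nearby quarry blast) ≈ 0.0784

P(spike) = 0.01*0.94*0.79 + 0.42*0.94*0.21 + 0.26*0.06*0.79 + 0.56*0.06*0.21 = 0.007426 + 0.082908 + 0.012324 + 0.007056 = 0.109714
The minor quake-present share is 0.012324 + 0.007056 = 0.019380.
P(minor quake | spike) = 0.019380 / 0.109714 ≈ 0.1766

Now also conditioning on nearby quarry blast=true:
P(spike | nearby quarry blast) = 0.42×0.94 + 0.56×0.06 = 0.394800 + 0.033600 = 0.428400
Of this, 0.033600 comes from 0.56×0.06 (the minor quake=true cases).
Hence the posterior is 0.033600/0.428400 ≈ 0.0784.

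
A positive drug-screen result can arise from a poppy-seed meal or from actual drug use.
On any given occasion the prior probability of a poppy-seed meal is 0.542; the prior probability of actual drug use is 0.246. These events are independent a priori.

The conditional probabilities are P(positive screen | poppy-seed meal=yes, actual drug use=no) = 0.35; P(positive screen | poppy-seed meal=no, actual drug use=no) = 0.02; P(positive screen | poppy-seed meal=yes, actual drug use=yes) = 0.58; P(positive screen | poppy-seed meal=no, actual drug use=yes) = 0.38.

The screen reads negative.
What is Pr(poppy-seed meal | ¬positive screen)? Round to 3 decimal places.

P(¬positive screen) = 0.98·0.458·0.754 + 0.62·0.458·0.246 + 0.65·0.542·0.754 + 0.42·0.542·0.246 = 0.338425 + 0.069854 + 0.265634 + 0.055999 = 0.729912
Of this, 0.321633 comes from 0.265634 + 0.055999 (the poppy-seed meal=true cases).
So P(poppy-seed meal | ¬positive screen) = 0.321633/0.729912 ≈ 0.441.

Pr(poppy-seed meal | ¬positive screen) ≈ 0.441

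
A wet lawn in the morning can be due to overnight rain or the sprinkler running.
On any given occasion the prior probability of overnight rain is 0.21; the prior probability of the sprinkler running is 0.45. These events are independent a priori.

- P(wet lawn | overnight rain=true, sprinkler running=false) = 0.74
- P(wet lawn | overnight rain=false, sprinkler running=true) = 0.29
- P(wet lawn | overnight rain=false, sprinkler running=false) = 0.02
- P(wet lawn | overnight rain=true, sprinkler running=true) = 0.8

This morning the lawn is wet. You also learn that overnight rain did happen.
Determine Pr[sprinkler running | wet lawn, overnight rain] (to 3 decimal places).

Pr[sprinkler running | wet lawn, overnight rain] ≈ 0.469

P(wet lawn | overnight rain) = 0.74*0.55 + 0.8*0.45 = 0.407000 + 0.360000 = 0.767000
The sprinkler running-present share is 0.8*0.45 = 0.360000.
P(sprinkler running | wet lawn, overnight rain) = 0.360000 / 0.767000 ≈ 0.469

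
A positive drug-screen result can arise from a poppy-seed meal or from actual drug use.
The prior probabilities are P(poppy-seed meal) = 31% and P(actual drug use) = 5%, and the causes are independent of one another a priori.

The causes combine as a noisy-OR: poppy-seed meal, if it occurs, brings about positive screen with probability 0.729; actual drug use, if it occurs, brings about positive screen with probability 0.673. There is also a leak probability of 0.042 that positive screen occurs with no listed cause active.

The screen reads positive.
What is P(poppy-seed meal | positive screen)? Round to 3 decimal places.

Under noisy-OR, P(positive screen | causes) = 1 − (1−0.042)·∏(1−qᵢ) over the active causes.
P(positive screen) = 0.042·0.69·0.95 + 0.686734·0.69·0.05 + 0.740382·0.31·0.95 + 0.915105·0.31·0.05 = 0.027531 + 0.023692 + 0.218042 + 0.014184 = 0.283449
The poppy-seed meal-present share is 0.218042 + 0.014184 = 0.232226.
P(poppy-seed meal | positive screen) = 0.232226 / 0.283449 ≈ 0.819

P(poppy-seed meal | positive screen) ≈ 0.819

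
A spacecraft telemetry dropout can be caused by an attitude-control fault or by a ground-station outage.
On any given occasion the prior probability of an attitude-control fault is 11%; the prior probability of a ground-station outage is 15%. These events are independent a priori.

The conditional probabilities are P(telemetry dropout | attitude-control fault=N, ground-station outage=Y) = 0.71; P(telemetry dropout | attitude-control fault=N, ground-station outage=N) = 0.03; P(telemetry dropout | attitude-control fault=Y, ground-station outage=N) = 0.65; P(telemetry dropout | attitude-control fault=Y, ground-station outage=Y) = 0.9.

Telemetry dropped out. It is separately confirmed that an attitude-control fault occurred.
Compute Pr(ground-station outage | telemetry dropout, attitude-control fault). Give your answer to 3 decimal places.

P(telemetry dropout | attitude-control fault) = 0.65×0.85 + 0.9×0.15 = 0.552500 + 0.135000 = 0.687500
Restricting to configurations with ground-station outage present: 0.9×0.15 = 0.135000.
So P(ground-station outage | telemetry dropout, attitude-control fault) = 0.135000/0.687500 ≈ 0.196.

Pr(ground-station outage | telemetry dropout, attitude-control fault) ≈ 0.196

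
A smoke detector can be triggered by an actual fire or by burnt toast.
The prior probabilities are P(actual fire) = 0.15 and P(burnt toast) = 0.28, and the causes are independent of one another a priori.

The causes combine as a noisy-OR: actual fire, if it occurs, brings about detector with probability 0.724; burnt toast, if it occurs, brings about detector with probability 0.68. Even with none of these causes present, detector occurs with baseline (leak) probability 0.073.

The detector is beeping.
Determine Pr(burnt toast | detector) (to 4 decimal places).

Pr(burnt toast | detector) ≈ 0.6222

Under noisy-OR, P(detector | causes) = 1 − (1−0.073)·∏(1−qᵢ) over the active causes.
By total probability over the 4 (actual fire, burnt toast) configurations:
  P(detector) = 0.073*0.85*0.72 + 0.70336*0.85*0.28 + 0.744148*0.15*0.72 + 0.918127*0.15*0.28
        = 0.044676 + 0.167400 + 0.080368 + 0.038561 = 0.331005
Configurations with burnt toast contribute 0.205961, so
  P(burnt toast | detector) = 0.205961 / 0.331005 ≈ 0.6222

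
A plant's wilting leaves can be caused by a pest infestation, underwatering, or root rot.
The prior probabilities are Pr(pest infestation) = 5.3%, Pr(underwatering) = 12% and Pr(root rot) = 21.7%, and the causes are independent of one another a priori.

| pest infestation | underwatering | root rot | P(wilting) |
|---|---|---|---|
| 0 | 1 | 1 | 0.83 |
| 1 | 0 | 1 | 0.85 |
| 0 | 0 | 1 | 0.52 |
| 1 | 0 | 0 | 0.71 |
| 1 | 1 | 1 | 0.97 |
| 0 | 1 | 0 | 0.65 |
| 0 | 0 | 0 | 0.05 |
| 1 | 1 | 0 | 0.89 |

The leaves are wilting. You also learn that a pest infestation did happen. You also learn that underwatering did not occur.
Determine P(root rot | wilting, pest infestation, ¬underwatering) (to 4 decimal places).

P(root rot | wilting, pest infestation, ¬underwatering) ≈ 0.2491

Numerator (weight on configurations with root rot): 0.85*0.217 = 0.184450
The normalizing constant is 0.71*0.783 + 0.85*0.217 = 0.740380
P(root rot | wilting, pest infestation, ¬underwatering) = 0.184450/0.740380 ≈ 0.2491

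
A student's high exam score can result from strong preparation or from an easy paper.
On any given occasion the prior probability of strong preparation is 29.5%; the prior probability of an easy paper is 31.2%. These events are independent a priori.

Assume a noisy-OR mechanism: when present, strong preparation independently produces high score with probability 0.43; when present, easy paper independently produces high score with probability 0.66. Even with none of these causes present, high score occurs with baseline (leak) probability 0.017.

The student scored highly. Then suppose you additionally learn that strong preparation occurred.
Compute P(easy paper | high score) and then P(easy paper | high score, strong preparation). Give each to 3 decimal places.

Under noisy-OR, P(high score | causes) = 1 − (1−0.017)·∏(1−qᵢ) over the active causes.
Weight on easy paper=true, given the evidence: 0.146445 + 0.074506 = 0.220951
The normalizing constant is 0.017×0.705×0.688 + 0.66578×0.705×0.312 + 0.43969×0.295×0.688 + 0.809495×0.295×0.312 = 0.318436
Posterior = 0.220951 / 0.318436 ≈ 0.694

Now condition on the additional information:
P(high score | strong preparation) = 0.43969×0.688 + 0.809495×0.312 = 0.302507 + 0.252562 = 0.555069
Restricting to configurations with easy paper present: 0.809495×0.312 = 0.252562.
Hence the posterior is 0.252562/0.555069 ≈ 0.455.
— strong preparation explains away the evidence for easy paper.

P(easy paper | high score) ≈ 0.694; P(easy paper | high score, strong preparation) ≈ 0.455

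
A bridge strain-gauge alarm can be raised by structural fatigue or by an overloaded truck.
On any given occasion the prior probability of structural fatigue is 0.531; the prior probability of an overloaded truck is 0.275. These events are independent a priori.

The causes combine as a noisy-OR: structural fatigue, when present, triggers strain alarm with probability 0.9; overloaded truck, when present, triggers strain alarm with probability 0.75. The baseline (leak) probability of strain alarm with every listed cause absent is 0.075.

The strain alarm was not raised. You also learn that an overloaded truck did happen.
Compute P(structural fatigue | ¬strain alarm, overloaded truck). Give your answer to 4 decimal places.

P(structural fatigue | ¬strain alarm, overloaded truck) ≈ 0.1017

Under noisy-OR, P(strain alarm | causes) = 1 − (1−0.075)·∏(1−qᵢ) over the active causes.
Sum P(¬strain alarm|·) weighted by the priors over both values of structural fatigue:
  P(¬strain alarm | overloaded truck) = 0.23125×0.469 + 0.023125×0.531
        = 0.108456 + 0.012279 = 0.120735
Keeping only the structural fatigue-present terms gives 0.012279, so
  P(structural fatigue | ¬strain alarm, overloaded truck) = 0.012279 / 0.120735 ≈ 0.1017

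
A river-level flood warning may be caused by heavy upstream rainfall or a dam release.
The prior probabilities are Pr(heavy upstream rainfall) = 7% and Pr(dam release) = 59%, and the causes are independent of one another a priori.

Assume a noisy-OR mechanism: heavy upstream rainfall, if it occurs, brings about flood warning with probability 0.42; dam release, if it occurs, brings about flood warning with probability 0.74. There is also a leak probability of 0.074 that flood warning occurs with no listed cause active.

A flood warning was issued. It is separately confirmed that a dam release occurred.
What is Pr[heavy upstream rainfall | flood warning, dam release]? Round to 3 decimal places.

Pr[heavy upstream rainfall | flood warning, dam release] ≈ 0.079

Under noisy-OR, P(flood warning | causes) = 1 − (1−0.074)·∏(1−qᵢ) over the active causes.
P(flood warning | dam release) = 0.75924·0.93 + 0.860359·0.07 = 0.706093 + 0.060225 = 0.766318
Restricting to configurations with heavy upstream rainfall present: 0.860359·0.07 = 0.060225.
Hence the posterior is 0.060225/0.766318 ≈ 0.079.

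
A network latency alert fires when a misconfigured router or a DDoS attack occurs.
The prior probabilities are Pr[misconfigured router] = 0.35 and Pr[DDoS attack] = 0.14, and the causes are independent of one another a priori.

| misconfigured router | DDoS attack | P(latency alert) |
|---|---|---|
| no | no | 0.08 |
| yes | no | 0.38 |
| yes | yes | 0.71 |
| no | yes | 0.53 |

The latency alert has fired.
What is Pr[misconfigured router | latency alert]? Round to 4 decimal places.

Enumerate the 4 (misconfigured router, DDoS attack) configurations and weight by the priors:
  P(latency alert) = 0.08·0.65·0.86 + 0.53·0.65·0.14 + 0.38·0.35·0.86 + 0.71·0.35·0.14
        = 0.044720 + 0.048230 + 0.114380 + 0.034790 = 0.242120
Keeping only the misconfigured router-present terms gives 0.149170, so
  P(misconfigured router | latency alert) = 0.149170 / 0.242120 ≈ 0.6161

Pr[misconfigured router | latency alert] ≈ 0.6161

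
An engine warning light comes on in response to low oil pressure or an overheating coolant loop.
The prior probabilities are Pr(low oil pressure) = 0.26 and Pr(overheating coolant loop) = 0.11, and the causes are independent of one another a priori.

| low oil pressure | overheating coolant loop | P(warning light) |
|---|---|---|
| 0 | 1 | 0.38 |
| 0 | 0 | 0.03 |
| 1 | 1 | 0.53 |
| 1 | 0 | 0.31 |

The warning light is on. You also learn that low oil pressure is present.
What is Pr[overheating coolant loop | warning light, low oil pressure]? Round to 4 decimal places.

Sum P(warning light|·) weighted by the priors over both values of overheating coolant loop:
  P(warning light | low oil pressure) = 0.31*0.89 + 0.53*0.11
        = 0.275900 + 0.058300 = 0.334200
The terms with overheating coolant loop present sum to 0.058300, so
  P(overheating coolant loop | warning light, low oil pressure) = 0.058300 / 0.334200 ≈ 0.1744

Pr[overheating coolant loop | warning light, low oil pressure] ≈ 0.1744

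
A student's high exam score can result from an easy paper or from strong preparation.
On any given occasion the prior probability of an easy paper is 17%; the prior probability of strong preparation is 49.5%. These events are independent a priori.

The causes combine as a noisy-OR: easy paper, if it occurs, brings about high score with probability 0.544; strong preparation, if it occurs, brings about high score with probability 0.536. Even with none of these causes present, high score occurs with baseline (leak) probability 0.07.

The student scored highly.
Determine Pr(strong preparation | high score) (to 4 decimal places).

Under noisy-OR, P(high score | causes) = 1 − (1−0.07)·∏(1−qᵢ) over the active causes.
By total probability over the 4 (easy paper, strong preparation) configurations:
  P(high score) = 0.07·0.83·0.505 + 0.56848·0.83·0.495 + 0.57592·0.17·0.505 + 0.803227·0.17·0.495
        = 0.029341 + 0.233560 + 0.049443 + 0.067592 = 0.379936
Configurations with strong preparation contribute 0.301152, so
  P(strong preparation | high score) = 0.301152 / 0.379936 ≈ 0.7926

Pr(strong preparation | high score) ≈ 0.7926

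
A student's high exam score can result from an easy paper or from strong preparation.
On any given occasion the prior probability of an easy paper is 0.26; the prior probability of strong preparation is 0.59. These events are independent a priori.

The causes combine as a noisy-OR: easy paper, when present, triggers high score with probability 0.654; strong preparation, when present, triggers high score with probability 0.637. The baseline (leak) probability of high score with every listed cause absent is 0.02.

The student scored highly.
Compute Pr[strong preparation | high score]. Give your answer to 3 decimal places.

Under noisy-OR, P(high score | causes) = 1 − (1−0.02)·∏(1−qᵢ) over the active causes.
By total probability over the 4 (easy paper, strong preparation) configurations:
  P(high score) = 0.02·0.74·0.41 + 0.64426·0.74·0.59 + 0.66092·0.26·0.41 + 0.876914·0.26·0.59
        = 0.006068 + 0.281284 + 0.070454 + 0.134519 = 0.492325
Keeping only the strong preparation-present terms gives 0.415803, so
  P(strong preparation | high score) = 0.415803 / 0.492325 ≈ 0.845

Pr[strong preparation | high score] ≈ 0.845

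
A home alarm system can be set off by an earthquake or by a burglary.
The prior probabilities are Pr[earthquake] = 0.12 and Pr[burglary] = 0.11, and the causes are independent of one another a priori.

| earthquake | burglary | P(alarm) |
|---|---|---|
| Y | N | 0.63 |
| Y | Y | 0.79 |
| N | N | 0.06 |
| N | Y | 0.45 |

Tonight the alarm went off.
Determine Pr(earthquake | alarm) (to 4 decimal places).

For the numerator, keep only earthquake=true terms: 0.067284 + 0.010428 = 0.077712
Normalizer over all consistent configurations: 0.06*0.88*0.89 + 0.45*0.88*0.11 + 0.63*0.12*0.89 + 0.79*0.12*0.11 = 0.168264
P(earthquake | alarm) = 0.077712/0.168264 ≈ 0.4618

Pr(earthquake | alarm) ≈ 0.4618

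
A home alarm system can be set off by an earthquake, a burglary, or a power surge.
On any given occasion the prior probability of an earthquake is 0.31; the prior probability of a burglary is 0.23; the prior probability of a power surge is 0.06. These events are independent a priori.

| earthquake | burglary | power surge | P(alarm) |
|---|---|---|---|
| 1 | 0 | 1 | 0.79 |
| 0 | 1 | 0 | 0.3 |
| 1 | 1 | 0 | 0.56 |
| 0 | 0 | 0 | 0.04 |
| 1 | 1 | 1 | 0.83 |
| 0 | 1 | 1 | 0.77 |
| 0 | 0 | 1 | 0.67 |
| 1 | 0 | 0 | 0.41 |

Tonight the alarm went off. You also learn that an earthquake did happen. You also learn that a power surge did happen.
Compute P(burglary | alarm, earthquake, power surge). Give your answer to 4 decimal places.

P(alarm | earthquake, power surge) = 0.79×0.77 + 0.83×0.23 = 0.608300 + 0.190900 = 0.799200
Restricting to configurations with burglary present: 0.83×0.23 = 0.190900.
So P(burglary | alarm, earthquake, power surge) = 0.190900/0.799200 ≈ 0.2389.

P(burglary | alarm, earthquake, power surge) ≈ 0.2389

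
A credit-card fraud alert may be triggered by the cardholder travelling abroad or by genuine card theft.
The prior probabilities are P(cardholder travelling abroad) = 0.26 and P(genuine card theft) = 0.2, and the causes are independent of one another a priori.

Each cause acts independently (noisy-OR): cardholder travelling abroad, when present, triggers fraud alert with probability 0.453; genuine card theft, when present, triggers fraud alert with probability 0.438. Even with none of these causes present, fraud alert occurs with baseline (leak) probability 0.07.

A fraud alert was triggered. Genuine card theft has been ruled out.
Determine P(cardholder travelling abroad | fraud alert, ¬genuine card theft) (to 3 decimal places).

Under noisy-OR, P(fraud alert | causes) = 1 − (1−0.07)·∏(1−qᵢ) over the active causes.
Sum P(fraud alert|·) weighted by the priors over both values of cardholder travelling abroad:
  P(fraud alert | ¬genuine card theft) = 0.07·0.74 + 0.49129·0.26
        = 0.051800 + 0.127735 = 0.179535
Keeping only the cardholder travelling abroad-present terms gives 0.127735, so
  P(cardholder travelling abroad | fraud alert, ¬genuine card theft) = 0.127735 / 0.179535 ≈ 0.711

P(cardholder travelling abroad | fraud alert, ¬genuine card theft) ≈ 0.711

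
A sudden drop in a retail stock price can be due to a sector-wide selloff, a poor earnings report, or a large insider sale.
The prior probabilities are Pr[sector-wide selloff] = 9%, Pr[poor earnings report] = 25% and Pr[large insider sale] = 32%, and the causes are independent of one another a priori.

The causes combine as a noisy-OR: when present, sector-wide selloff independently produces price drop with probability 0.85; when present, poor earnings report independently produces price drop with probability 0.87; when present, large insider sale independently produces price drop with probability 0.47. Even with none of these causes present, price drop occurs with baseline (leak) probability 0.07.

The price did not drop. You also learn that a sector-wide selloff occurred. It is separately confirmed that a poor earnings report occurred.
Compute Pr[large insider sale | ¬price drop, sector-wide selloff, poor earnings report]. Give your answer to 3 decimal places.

Under noisy-OR, P(price drop | causes) = 1 − (1−0.07)·∏(1−qᵢ) over the active causes.
P(¬price drop | sector-wide selloff, poor earnings report) = 0.018135·0.68 + 0.009612·0.32 = 0.012332 + 0.003076 = 0.015408
Of this, 0.003076 comes from 0.009612·0.32 (the large insider sale=true cases).
P(large insider sale | ¬price drop, sector-wide selloff, poor earnings report) = 0.003076 / 0.015408 ≈ 0.200

Pr[large insider sale | ¬price drop, sector-wide selloff, poor earnings report] ≈ 0.200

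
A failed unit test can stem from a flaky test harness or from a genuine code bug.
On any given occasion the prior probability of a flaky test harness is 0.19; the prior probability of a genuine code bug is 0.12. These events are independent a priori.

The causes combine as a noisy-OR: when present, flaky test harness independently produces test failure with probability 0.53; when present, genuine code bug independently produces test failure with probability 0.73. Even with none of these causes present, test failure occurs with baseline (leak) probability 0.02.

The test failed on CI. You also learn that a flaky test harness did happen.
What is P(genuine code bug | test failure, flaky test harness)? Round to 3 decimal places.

P(genuine code bug | test failure, flaky test harness) ≈ 0.181

Under noisy-OR, P(test failure | causes) = 1 − (1−0.02)·∏(1−qᵢ) over the active causes.
Sum P(test failure|·) weighted by the priors over both values of genuine code bug:
  P(test failure | flaky test harness) = 0.5394·0.88 + 0.875638·0.12
        = 0.474672 + 0.105077 = 0.579749
The terms with genuine code bug present sum to 0.105077, so
  P(genuine code bug | test failure, flaky test harness) = 0.105077 / 0.579749 ≈ 0.181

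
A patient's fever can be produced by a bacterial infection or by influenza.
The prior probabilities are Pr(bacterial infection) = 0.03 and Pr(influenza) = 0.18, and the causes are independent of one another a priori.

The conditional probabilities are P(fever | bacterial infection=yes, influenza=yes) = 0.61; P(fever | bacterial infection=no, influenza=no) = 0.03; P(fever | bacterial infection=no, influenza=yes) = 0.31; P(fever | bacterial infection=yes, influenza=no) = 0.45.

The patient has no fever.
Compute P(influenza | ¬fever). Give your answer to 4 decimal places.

P(influenza | ¬fever) ≈ 0.1351

P(¬fever) = 0.97×0.97×0.82 + 0.69×0.97×0.18 + 0.55×0.03×0.82 + 0.39×0.03×0.18 = 0.771538 + 0.120474 + 0.013530 + 0.002106 = 0.907648
The influenza-present share is 0.120474 + 0.002106 = 0.122580.
So P(influenza | ¬fever) = 0.122580/0.907648 ≈ 0.1351.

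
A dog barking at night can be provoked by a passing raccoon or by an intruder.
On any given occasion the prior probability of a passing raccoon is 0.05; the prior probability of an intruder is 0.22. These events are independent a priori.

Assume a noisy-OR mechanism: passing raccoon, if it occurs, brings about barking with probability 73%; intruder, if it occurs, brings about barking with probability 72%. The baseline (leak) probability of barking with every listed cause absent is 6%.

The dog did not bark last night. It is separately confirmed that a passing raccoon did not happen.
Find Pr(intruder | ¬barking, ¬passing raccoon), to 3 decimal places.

Under noisy-OR, P(barking | causes) = 1 − (1−0.06)·∏(1−qᵢ) over the active causes.
Sum P(¬barking|·) weighted by the priors over both values of intruder:
  P(¬barking | ¬passing raccoon) = 0.94×0.78 + 0.2632×0.22
        = 0.733200 + 0.057904 = 0.791104
The terms with intruder present sum to 0.057904, so
  P(intruder | ¬barking, ¬passing raccoon) = 0.057904 / 0.791104 ≈ 0.073

Pr(intruder | ¬barking, ¬passing raccoon) ≈ 0.073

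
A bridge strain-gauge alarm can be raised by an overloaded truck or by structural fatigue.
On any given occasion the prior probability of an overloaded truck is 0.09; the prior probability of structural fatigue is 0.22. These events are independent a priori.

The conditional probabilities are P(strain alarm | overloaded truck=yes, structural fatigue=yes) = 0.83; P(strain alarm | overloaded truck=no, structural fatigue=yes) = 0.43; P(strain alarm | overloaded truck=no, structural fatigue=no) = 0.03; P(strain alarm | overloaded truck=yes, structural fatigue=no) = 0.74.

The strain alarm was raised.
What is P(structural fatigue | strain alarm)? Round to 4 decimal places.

P(strain alarm) = 0.03·0.91·0.78 + 0.43·0.91·0.22 + 0.74·0.09·0.78 + 0.83·0.09·0.22 = 0.021294 + 0.086086 + 0.051948 + 0.016434 = 0.175762
Of this, 0.102520 comes from 0.086086 + 0.016434 (the structural fatigue=true cases).
Hence the posterior is 0.102520/0.175762 ≈ 0.5833.

P(structural fatigue | strain alarm) ≈ 0.5833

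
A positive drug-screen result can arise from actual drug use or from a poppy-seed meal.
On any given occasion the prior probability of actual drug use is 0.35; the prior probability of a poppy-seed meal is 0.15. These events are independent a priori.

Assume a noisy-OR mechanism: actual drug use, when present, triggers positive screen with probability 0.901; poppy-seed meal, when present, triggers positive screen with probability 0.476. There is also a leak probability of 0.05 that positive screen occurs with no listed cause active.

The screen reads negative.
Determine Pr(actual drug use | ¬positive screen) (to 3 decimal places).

Under noisy-OR, P(positive screen | causes) = 1 − (1−0.05)·∏(1−qᵢ) over the active causes.
Weight on actual drug use=true, given the evidence: 0.027980 + 0.002587 = 0.030567
Normalizer over all consistent configurations: 0.95·0.65·0.85 + 0.4978·0.65·0.15 + 0.09405·0.35·0.85 + 0.049282·0.35·0.15 = 0.603978
P(actual drug use | ¬positive screen) = 0.030567/0.603978 ≈ 0.051

Pr(actual drug use | ¬positive screen) ≈ 0.051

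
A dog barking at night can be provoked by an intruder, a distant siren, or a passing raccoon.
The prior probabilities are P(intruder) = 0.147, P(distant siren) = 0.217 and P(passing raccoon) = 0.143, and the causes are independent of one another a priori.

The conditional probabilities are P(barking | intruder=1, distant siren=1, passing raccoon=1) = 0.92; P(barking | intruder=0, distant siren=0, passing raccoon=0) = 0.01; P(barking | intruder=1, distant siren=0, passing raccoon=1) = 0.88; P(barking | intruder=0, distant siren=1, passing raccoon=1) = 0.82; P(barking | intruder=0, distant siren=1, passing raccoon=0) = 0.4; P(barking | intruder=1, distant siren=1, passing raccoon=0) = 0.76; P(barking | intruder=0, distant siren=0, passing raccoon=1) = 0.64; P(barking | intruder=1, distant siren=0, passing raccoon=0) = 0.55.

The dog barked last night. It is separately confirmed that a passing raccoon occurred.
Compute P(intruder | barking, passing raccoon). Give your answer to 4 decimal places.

P(intruder | barking, passing raccoon) ≈ 0.1840

P(barking | passing raccoon) = 0.64×0.853×0.783 + 0.82×0.853×0.217 + 0.88×0.147×0.783 + 0.92×0.147×0.217 = 0.427455 + 0.151783 + 0.101289 + 0.029347 = 0.709874
Restricting to configurations with intruder present: 0.101289 + 0.029347 = 0.130636.
P(intruder | barking, passing raccoon) = 0.130636 / 0.709874 ≈ 0.1840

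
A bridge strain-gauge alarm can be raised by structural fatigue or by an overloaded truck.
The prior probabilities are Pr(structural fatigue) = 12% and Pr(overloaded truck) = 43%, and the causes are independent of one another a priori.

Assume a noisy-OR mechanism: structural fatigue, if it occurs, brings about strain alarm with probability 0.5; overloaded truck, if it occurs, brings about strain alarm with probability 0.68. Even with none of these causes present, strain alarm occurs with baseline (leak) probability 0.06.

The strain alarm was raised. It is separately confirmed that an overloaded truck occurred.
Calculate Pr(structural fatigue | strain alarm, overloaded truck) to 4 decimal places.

Under noisy-OR, P(strain alarm | causes) = 1 − (1−0.06)·∏(1−qᵢ) over the active causes.
By total probability over both values of structural fatigue:
  P(strain alarm | overloaded truck) = 0.6992*0.88 + 0.8496*0.12
        = 0.615296 + 0.101952 = 0.717248
The terms with structural fatigue present sum to 0.101952, so
  P(structural fatigue | strain alarm, overloaded truck) = 0.101952 / 0.717248 ≈ 0.1421

Pr(structural fatigue | strain alarm, overloaded truck) ≈ 0.1421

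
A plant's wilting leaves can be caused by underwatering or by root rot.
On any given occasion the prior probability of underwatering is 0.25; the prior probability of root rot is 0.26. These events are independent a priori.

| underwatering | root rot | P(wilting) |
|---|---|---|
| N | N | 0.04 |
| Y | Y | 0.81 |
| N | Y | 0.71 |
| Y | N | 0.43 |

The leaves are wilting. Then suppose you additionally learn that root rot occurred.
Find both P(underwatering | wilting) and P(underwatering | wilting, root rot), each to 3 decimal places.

P(underwatering | wilting) ≈ 0.451; P(underwatering | wilting, root rot) ≈ 0.276

Numerator (weight on configurations with underwatering): 0.079550 + 0.052650 = 0.132200
The normalizing constant is 0.04·0.75·0.74 + 0.71·0.75·0.26 + 0.43·0.25·0.74 + 0.81·0.25·0.26 = 0.292850
P(underwatering | wilting) = 0.132200/0.292850 ≈ 0.451

With the extra evidence:
Enumerate both values of underwatering and weight by the priors:
  P(wilting | root rot) = 0.71×0.75 + 0.81×0.25
        = 0.532500 + 0.202500 = 0.735000
Configurations with underwatering contribute 0.202500, so
  P(underwatering | wilting, root rot) = 0.202500 / 0.735000 ≈ 0.276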